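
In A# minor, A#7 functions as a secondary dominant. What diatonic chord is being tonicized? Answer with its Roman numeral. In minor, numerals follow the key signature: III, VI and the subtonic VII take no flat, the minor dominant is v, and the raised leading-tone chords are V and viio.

The chord is a dominant seventh chord on A#.
A dominant resolves down a perfect fifth: A# → D#. In A# minor, D# is scale degree 4, i.e. iv.

iv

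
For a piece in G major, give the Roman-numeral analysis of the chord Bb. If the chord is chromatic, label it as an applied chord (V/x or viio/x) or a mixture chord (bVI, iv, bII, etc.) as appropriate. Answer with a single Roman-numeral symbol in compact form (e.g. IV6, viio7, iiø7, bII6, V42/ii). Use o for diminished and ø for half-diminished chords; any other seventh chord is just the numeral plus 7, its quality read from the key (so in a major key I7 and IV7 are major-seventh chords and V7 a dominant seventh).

The pitches Bb-D-F form a major triad rooted on Bb.
Bb is the lowered third degree of G major (diatonic 3 would be B). This is a major triad on the lowered third degree, borrowed from the parallel minor.

bIII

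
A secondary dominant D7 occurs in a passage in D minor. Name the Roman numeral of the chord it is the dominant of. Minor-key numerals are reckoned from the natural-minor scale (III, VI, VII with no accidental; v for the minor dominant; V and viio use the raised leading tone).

The chord is a dominant seventh chord on D.
A dominant resolves down a perfect fifth: D → G. In D minor, G is scale degree 4, i.e. iv.

iv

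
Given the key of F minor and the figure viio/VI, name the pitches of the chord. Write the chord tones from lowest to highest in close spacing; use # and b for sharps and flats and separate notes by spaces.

The slash marks an applied leading-tone chord: viio of VI. In F minor, VI is Db, so the leading tone to it is C, a half step below.
Building a diminished triad on C gives C-Eb-Gb.

C Eb Gb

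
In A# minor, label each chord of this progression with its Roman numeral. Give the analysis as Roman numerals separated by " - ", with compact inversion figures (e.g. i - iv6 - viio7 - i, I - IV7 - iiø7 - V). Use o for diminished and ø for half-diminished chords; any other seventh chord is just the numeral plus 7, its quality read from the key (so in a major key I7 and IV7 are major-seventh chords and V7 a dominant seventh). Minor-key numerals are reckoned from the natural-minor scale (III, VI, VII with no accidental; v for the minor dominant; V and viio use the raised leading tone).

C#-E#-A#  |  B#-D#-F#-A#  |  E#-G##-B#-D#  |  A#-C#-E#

i6 - iiø7 - V7 - i

C#-E#-A#: minor triad on A# = scale degree 1 → i6.
B#-D#-F#-A# has root B#, degree 2 in A# minor, so iiø7.
E#-G##-B#-D#: dominant seventh chord on E# = scale degree 5 → V7.
A#-C#-E# has root A#, degree 1 in A# minor, so i.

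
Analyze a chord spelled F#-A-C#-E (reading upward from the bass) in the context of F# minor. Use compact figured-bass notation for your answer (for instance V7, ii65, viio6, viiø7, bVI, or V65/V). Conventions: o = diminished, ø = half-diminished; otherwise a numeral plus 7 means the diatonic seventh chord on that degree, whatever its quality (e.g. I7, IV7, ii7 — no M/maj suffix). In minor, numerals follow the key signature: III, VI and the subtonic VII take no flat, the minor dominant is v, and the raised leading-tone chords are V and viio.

The pitches F#-A-C#-E form a minor seventh chord rooted on F#.
F# is scale degree 1 in F# minor, and a minor seventh chord on that degree is written i7.

i7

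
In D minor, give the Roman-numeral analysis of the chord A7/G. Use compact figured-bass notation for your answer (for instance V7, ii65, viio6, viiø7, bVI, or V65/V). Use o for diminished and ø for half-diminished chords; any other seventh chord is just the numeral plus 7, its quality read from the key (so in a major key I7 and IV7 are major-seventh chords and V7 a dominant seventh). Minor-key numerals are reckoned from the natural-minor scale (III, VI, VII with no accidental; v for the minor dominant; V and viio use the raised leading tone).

The pitches A-C#-E-G form a dominant seventh chord rooted on A.
A is scale degree 5 in D minor, and a dominant seventh chord on that degree is written V7.
With G in the bass the chord is in third inversion, so the figured bass is 42.

V42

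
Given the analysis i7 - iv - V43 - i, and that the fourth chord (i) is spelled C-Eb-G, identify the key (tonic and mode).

C minor

The anchor chord is a minor triad on C, labeled i.
If C is scale degree 1 and the mode makes that degree carry a minor triad, the tonic is C and the mode is minor.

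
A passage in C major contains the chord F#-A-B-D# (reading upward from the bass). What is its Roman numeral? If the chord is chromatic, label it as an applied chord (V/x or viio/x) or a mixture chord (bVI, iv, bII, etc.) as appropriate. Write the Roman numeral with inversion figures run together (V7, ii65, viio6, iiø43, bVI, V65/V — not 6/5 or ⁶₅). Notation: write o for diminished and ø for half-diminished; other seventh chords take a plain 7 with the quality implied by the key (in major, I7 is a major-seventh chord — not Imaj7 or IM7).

Stacked in thirds the chord is B-D#-F#-A: a dominant seventh chord on B.
B is not a diatonic chord root with this quality in C major, but it lies a perfect fifth above E (iii), so the chord functions as an applied dominant of iii.
With F# in the bass the chord is in second inversion, so the figured bass is 43.

V43/iii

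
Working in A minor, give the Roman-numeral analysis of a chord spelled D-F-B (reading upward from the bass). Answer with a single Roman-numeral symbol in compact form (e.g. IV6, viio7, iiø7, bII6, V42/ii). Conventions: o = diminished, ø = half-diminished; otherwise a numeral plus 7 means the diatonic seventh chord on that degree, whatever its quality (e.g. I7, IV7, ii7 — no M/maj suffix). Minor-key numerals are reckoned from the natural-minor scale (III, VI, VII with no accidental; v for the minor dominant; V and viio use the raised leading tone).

iio6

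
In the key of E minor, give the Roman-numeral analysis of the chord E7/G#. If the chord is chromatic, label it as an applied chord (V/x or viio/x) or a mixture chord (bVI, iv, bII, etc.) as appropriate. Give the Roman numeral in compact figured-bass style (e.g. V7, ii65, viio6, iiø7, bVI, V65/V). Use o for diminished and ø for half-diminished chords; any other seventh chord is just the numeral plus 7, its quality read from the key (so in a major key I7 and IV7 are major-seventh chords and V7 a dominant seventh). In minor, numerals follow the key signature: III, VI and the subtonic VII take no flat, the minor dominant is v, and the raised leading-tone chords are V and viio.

V65/iv

Stacked in thirds the chord is E-G#-B-D: a dominant seventh chord on E.
E is not a diatonic chord root with this quality in E minor, but it lies a perfect fifth above A (iv), so the chord functions as an applied dominant of iv.
With G# in the bass the chord is in first inversion, so the figured bass is 65.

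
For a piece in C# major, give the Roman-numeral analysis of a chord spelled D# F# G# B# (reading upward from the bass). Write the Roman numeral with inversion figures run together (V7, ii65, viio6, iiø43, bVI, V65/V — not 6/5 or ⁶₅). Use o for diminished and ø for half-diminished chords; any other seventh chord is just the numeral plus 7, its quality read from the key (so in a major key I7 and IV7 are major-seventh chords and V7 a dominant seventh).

V43

The pitches G#-B#-D#-F# form a dominant seventh chord rooted on G#.
In C# major, G# is the dominant; the diatonic dominant seventh chord there is V7.
With D# in the bass the chord is in second inversion, so the figured bass is 43.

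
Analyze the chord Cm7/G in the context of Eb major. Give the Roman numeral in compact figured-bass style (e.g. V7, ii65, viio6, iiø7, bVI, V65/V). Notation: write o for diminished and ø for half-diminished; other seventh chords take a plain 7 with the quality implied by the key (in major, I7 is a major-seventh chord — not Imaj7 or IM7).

The pitches C-Eb-G-Bb form a minor seventh chord rooted on C.
C is scale degree 6 in Eb major, and a minor seventh chord on that degree is written vi7.
With G in the bass the chord is in second inversion, so the figured bass is 43.

vi43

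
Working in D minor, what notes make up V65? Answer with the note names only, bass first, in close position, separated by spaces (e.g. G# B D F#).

C# E G A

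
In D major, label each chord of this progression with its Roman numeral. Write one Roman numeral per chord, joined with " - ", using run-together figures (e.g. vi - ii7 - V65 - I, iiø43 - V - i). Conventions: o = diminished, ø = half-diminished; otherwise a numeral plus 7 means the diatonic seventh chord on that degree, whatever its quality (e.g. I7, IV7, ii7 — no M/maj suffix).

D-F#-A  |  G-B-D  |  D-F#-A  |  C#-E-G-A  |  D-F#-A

D-F#-A: major triad on D = scale degree 1 → I.
G-B-D: root G is the subdominant; major triad there is IV.
D-F#-A has root D, degree 1 in D major, so I.
C#-E-G-A: root A is the dominant; dominant seventh chord there is V65.
D-F#-A: major triad on D = scale degree 1 → I.

I - IV - I - V65 - I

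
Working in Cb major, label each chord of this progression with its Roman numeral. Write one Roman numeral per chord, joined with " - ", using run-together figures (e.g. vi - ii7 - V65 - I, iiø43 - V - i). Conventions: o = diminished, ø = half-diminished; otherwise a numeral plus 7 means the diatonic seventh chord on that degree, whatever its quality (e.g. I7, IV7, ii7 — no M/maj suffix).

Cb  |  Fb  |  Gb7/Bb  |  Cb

I - IV - V65 - I

Cb has root Cb, degree 1 in Cb major, so I.
Fb has root Fb, degree 4 in Cb major, so IV.
Gb7/Bb has root Gb, degree 5 in Cb major, so V65.
Cb: major triad on Cb = scale degree 1 → I.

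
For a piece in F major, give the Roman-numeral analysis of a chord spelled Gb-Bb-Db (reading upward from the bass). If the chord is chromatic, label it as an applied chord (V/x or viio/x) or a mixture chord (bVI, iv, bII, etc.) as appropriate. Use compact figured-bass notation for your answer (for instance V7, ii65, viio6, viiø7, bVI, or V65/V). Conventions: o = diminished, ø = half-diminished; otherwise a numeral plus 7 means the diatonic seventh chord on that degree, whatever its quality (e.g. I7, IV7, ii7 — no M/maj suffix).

bII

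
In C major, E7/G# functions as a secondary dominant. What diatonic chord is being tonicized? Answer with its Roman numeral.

vi

The chord is a dominant seventh chord on E.
A dominant resolves down a perfect fifth: E → A. In C major, A is scale degree 6, i.e. vi.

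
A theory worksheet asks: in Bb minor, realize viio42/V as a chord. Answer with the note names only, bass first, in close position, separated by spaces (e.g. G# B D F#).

Db E G Bb

The slash marks an applied leading-tone chord: viio of V. In Bb minor, V is F, so the leading tone to it is E, a half step below.
Building a fully diminished seventh chord on E gives E-G-Bb-Db.
With the 42 figure the chord is in third inversion; from the bass Db upward in close position it reads Db-E-G-Bb.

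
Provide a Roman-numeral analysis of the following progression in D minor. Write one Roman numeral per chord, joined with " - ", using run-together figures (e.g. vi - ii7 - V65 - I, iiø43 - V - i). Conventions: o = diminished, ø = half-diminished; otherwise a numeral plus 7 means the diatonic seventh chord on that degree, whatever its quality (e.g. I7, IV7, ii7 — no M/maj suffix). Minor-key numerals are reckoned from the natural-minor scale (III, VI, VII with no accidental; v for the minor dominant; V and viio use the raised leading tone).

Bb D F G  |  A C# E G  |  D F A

iv65 - V7 - i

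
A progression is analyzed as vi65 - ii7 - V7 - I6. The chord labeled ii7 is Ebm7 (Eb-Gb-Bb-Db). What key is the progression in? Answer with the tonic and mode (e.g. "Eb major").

The chord Ebm7 is a minor seventh chord rooted on Eb; its label is ii7.
ii7 on Eb implies Eb is the supertonic; that puts the tonic at Db, and the lowercase numeral fits major mode.

Db major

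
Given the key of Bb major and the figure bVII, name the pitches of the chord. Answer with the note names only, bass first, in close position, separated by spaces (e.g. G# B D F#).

bVII is a major triad on the lowered seventh degree (the subtonic), borrowed from the parallel minor. In Bb major that root is Ab.
So the chord is Ab-C-Eb.

Ab C Eb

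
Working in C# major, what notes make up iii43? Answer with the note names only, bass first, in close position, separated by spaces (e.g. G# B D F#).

In C# major, the mediant is E#, and the diatonic chord built there is a minor seventh chord.
That chord is spelled E#-G#-B#-D#.
The figured bass 43 indicates second inversion, placing the fifth (B#) in the bass: B#-D#-E#-G#.

B# D# E# G#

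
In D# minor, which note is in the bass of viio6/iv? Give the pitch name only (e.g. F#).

A#

The applied chord viio6/iv is rooted on F##: F##-A#-C#.
The figure 6 means first inversion — the third is in the bass.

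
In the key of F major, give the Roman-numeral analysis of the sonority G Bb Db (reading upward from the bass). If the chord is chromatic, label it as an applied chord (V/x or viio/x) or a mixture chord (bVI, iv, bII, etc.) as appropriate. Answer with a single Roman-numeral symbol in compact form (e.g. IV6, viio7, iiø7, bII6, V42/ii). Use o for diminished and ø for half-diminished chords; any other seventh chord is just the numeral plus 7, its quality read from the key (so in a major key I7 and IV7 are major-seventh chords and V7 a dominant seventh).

iio

Stacked in thirds the chord is G-Bb-Db: a diminished triad on G.
G is the second degree of F major. This is the diminished supertonic triad, borrowed from the parallel minor.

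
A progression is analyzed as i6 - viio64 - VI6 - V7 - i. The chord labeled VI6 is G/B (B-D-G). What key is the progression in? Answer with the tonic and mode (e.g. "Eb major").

The chord G/B is a major triad rooted on G; its label is VI6.
If G is scale degree 6 and the mode makes that degree carry a major triad, the tonic is B and the mode is minor.

B minor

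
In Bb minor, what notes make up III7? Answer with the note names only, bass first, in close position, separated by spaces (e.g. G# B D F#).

In Bb minor, the mediant is Db, and the diatonic chord built there is a major seventh chord.
That chord is spelled Db-F-Ab-C.

Db F Ab C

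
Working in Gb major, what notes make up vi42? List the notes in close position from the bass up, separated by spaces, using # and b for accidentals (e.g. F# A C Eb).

Db Eb Gb Bb

The numeral's case and figure indicate a minor seventh chord. In Gb major its root, scale degree 6, is Eb.
Stacking thirds from Eb gives Eb-Gb-Bb-Db.
With the 42 figure the chord is in third inversion; from the bass Db upward in close position it reads Db-Eb-Gb-Bb.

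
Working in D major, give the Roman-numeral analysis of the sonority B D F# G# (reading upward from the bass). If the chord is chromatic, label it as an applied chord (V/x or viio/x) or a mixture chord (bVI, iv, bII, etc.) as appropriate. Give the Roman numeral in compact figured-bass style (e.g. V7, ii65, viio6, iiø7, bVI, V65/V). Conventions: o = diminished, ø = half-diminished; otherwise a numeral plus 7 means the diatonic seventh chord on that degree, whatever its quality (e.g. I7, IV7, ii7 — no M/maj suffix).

viiø65/V

Stacked in thirds the chord is G#-B-D-F#: a half-diminished seventh chord on G#.
G# sits a half step below A (V in D major); a diminished chord there is the applied leading-tone chord of V.
With B in the bass the chord is in first inversion, so the figured bass is 65.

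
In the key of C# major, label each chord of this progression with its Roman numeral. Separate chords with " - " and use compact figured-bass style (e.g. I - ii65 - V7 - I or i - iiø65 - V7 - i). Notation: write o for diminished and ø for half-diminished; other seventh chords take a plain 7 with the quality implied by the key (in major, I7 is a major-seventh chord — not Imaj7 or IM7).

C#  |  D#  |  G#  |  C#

C#: major triad on C# = scale degree 1 → I.
D#: a major triad on D#, the applied dominant of V → V/V.
G# has root G#, degree 5 in C# major, so V.
C#: major triad on C# = scale degree 1 → I.

I - V/V - V - I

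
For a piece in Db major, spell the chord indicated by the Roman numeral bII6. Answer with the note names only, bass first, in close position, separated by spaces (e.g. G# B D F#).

Gb Bbb Ebb

bII6 is the Neapolitan sixth — a major triad on the lowered second degree, here in its customary first inversion. In Db major that root is Ebb.
So the chord is Ebb-Gb-Bbb, a major triad.
With the 6 figure the chord is in first inversion; from the bass Gb upward in close position it reads Gb-Bbb-Ebb.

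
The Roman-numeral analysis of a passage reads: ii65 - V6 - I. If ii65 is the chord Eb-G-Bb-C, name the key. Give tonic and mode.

Bb major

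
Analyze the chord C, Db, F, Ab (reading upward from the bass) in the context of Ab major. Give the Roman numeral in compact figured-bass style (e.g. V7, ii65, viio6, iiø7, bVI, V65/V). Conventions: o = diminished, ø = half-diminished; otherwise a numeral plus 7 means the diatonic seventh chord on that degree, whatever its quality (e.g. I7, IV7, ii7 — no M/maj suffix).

The pitches Db-F-Ab-C form a major seventh chord rooted on Db.
In Ab major, Db is the subdominant; the diatonic major seventh chord there is IV7.
With C in the bass the chord is in third inversion, so the figured bass is 42.

IV42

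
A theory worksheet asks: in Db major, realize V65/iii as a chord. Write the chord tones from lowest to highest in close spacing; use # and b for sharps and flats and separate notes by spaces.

E G Bb C

V65/iii is a secondary dominant — the dominant seventh of iii. iii in Db major is F, so the applied chord's root is C, a perfect fifth above.
Building a dominant seventh chord on C gives C-E-G-Bb.
With the 65 figure the chord is in first inversion; from the bass E upward in close position it reads E-G-Bb-C.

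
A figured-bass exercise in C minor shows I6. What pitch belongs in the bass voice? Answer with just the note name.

I in C minor has root C; the chord is C-E-G.
The figure 6 means first inversion — the third is in the bass.

E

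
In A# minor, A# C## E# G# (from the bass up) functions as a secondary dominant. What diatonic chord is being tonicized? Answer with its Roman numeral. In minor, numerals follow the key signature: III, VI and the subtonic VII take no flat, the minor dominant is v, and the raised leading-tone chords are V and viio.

iv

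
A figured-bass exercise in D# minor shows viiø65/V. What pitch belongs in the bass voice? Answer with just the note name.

B#

The applied chord viiø65/V is rooted on G##: G##-B#-D#-F##.
The figure 65 means first inversion — the third is in the bass.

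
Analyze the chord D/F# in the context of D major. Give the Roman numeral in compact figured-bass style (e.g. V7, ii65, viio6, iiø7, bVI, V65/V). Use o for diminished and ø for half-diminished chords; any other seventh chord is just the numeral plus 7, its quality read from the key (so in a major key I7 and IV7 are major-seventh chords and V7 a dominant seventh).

The pitches D-F#-A form a major triad rooted on D.
In D major, D is the tonic; the diatonic major triad there is I.
With F# in the bass the chord is in first inversion, so the figured bass is 6.

I6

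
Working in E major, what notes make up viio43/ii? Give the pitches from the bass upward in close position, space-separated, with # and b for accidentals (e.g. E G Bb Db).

B D E# G#

The slash marks an applied leading-tone chord: viio of ii. In E major, ii is F#, so the leading tone to it is E#, a half step below.
Building a fully diminished seventh chord on E# gives E#-G#-B-D.
With the 43 figure the chord is in second inversion; from the bass B upward in close position it reads B-D-E#-G#.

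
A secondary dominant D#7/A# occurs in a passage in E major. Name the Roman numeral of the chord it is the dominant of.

The chord is a dominant seventh chord on D#.
A dominant resolves down a perfect fifth: D# → G#. In E major, G# is scale degree 3, i.e. iii.

iii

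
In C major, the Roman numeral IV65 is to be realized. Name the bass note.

A

IV in C major has root F; the chord is F-A-C-E.
The figure 65 means first inversion — the third is in the bass.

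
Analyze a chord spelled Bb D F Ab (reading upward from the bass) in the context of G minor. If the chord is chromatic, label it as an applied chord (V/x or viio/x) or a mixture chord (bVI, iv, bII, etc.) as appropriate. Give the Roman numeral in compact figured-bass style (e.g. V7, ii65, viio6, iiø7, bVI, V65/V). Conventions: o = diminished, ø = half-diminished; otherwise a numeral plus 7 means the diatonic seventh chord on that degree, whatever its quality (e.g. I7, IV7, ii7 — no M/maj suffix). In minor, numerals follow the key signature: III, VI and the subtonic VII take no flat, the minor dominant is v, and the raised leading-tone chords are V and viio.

V7/VI

The pitches Bb-D-F-Ab form a dominant seventh chord rooted on Bb.
Bb is not a diatonic chord root with this quality in G minor, but it lies a perfect fifth above Eb (VI), so the chord functions as an applied dominant of VI.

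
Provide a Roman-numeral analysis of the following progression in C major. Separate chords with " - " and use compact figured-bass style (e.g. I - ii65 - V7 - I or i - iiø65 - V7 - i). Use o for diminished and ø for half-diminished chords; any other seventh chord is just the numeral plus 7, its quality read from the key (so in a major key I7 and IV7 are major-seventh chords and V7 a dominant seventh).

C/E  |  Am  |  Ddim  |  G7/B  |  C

I6 - vi - iio - V65 - I

C/E has root C, degree 1 in C major, so I6.
Am has root A, degree 6 in C major, so vi.
Ddim: D with this quality isn't in the key; it's iio, borrowed from the parallel minor.
G7/B: root G is the dominant; dominant seventh chord there is V65.
C: root C is the tonic; major triad there is I.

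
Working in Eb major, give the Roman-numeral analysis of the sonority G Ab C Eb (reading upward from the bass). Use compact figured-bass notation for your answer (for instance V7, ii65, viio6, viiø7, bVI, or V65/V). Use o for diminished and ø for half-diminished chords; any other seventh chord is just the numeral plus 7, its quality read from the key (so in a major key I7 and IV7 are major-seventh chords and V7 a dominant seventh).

The pitches Ab-C-Eb-G form a major seventh chord rooted on Ab.
In Eb major, Ab is the subdominant; the diatonic major seventh chord there is IV7.
With G in the bass the chord is in third inversion, so the figured bass is 42.

IV42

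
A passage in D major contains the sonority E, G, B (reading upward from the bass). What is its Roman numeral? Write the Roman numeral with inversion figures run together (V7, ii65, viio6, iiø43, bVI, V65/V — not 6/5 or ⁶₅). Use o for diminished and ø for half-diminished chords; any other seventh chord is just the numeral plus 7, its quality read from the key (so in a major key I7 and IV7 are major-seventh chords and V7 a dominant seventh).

ii

Stacked in thirds the chord is E-G-B: a minor triad on E.
E is scale degree 2 in D major, and a minor triad on that degree is written ii.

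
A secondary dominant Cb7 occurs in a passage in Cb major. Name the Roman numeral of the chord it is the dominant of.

The chord is a dominant seventh chord on Cb.
A dominant resolves down a perfect fifth: Cb → Fb. In Cb major, Fb is scale degree 4, i.e. IV.

IV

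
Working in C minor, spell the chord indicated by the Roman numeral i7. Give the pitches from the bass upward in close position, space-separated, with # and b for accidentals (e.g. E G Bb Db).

In C minor, the first degree is C, and the diatonic chord built there is a minor seventh chord.
That chord is spelled C-Eb-G-Bb.

C Eb G Bb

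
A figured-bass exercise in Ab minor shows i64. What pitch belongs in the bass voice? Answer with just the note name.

Eb

i in Ab minor has root Ab; the chord is Ab-Cb-Eb.
The figure 64 means second inversion — the fifth is in the bass.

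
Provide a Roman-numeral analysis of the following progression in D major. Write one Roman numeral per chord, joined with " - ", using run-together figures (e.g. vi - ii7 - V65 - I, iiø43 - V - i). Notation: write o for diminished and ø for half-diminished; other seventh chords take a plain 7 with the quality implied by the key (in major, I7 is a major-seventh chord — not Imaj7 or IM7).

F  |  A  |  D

bIII - V - I

F: major triad on F — chromatic; bIII (borrowed from the parallel minor).
A has root A, degree 5 in D major, so V.
D has root D, degree 1 in D major, so I.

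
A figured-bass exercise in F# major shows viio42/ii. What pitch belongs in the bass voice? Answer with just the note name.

E

The applied chord viio42/ii is rooted on F##: F##-A#-C#-E.
The figure 42 means third inversion — the seventh is in the bass.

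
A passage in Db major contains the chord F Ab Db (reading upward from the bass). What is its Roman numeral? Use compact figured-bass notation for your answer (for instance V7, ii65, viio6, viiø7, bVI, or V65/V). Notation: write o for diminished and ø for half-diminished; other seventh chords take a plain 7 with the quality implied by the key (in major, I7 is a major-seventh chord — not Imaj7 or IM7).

The pitches Db-F-Ab form a major triad rooted on Db.
Db is scale degree 1 in Db major, and a major triad on that degree is written I.
With F in the bass the chord is in first inversion, so the figured bass is 6.

I6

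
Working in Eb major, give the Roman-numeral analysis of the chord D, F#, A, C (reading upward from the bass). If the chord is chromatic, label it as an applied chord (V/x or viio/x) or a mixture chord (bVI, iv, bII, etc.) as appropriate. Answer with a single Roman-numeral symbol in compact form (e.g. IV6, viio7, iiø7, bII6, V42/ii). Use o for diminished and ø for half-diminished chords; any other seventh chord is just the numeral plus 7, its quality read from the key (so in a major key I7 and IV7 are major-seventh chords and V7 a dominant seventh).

The pitches D-F#-A-C form a dominant seventh chord rooted on D.
D is not a diatonic chord root with this quality in Eb major, but it lies a perfect fifth above G (iii), so the chord functions as an applied dominant of iii.

V7/iii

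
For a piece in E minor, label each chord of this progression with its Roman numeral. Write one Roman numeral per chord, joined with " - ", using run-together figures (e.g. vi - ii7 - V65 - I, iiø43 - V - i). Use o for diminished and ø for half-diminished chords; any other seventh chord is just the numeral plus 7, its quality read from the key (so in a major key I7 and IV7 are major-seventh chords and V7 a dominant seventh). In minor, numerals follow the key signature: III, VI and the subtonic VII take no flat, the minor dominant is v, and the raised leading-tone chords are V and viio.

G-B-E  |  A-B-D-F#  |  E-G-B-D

G-B-E: root E is the tonic; minor triad there is i6.
A-B-D-F#: root B is the dominant; minor seventh chord there is v42.
E-G-B-D: minor seventh chord on E = scale degree 1 → i7.

i6 - v42 - i7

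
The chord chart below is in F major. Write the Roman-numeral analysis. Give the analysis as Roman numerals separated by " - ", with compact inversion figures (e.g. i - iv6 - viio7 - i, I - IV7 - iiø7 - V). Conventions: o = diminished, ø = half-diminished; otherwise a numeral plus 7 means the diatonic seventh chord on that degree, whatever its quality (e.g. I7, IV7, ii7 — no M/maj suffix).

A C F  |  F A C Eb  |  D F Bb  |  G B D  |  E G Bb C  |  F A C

A-C-F has root F, degree 1 in F major, so I6.
F-A-C-Eb: chromatic; F is V of IV, so V7/IV.
D-F-Bb has root Bb, degree 4 in F major, so IV6.
G-B-D: a major triad on G, the applied dominant of V → V/V.
E-G-Bb-C: dominant seventh chord on C = scale degree 5 → V65.
F-A-C: major triad on F = scale degree 1 → I.

I6 - V7/IV - IV6 - V/V - V65 - I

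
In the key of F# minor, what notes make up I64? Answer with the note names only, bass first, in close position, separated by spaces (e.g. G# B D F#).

C# F# A#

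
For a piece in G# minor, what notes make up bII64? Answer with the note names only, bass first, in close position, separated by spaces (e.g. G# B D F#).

E A C#

Scale degree 2 in G# minor is A#; lowering it a half step gives A. bII64 is the Neapolitan chord — a major triad on the lowered second degree.
So the chord is A-C#-E.
The figured bass 64 indicates second inversion, placing the fifth (E) in the bass: E-A-C#.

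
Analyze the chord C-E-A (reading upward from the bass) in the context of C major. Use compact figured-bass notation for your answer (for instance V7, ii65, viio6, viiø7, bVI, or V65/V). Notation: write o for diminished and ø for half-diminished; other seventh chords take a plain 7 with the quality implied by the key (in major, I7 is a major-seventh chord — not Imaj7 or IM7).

vi6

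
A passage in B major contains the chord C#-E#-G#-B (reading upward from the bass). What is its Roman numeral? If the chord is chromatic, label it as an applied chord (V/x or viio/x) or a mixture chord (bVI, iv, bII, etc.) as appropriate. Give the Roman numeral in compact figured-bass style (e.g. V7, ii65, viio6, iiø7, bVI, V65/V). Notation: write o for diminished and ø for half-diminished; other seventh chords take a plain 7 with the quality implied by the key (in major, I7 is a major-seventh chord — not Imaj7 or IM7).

V7/V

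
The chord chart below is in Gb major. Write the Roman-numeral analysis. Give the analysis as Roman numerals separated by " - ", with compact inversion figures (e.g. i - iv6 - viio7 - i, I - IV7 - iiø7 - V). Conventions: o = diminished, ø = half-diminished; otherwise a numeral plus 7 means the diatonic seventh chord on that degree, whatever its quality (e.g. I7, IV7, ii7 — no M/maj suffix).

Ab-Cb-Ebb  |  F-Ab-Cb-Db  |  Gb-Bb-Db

Ab-Cb-Ebb is non-diatonic — iio, a mixture chord from Gb minor.
F-Ab-Cb-Db has root Db, degree 5 in Gb major, so V65.
Gb-Bb-Db: root Gb is the tonic; major triad there is I.

iio - V65 - I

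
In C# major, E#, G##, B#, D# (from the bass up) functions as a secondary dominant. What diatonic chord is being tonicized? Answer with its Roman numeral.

vi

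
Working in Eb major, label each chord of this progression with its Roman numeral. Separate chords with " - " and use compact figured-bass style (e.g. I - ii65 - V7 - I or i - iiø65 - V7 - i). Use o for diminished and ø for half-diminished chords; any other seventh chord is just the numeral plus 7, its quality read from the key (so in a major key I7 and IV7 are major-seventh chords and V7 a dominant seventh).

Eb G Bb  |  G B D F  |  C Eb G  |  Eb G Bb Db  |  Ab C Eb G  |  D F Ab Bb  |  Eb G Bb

I - V7/vi - vi - V7/IV - IV7 - V65 - I

Eb-G-Bb has root Eb, degree 1 in Eb major, so I.
G-B-D-F is the secondary dominant of vi (dominant seventh chord on G): V7/vi.
C-Eb-G: minor triad on C = scale degree 6 → vi.
Eb-G-Bb-Db: chromatic; Eb is V of IV, so V7/IV.
Ab-C-Eb-G has root Ab, degree 4 in Eb major, so IV7.
D-F-Ab-Bb: root Bb is the dominant; dominant seventh chord there is V65.
Eb-G-Bb: major triad on Eb = scale degree 1 → I.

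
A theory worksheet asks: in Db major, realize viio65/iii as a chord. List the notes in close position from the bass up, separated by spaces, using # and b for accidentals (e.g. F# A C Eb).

G Bb Db E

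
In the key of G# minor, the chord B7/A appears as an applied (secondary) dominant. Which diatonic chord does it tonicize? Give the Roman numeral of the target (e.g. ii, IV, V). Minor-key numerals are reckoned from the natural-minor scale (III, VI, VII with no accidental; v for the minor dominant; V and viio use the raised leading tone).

The chord is a dominant seventh chord on B.
A dominant resolves down a perfect fifth: B → E. In G# minor, E is scale degree 6, i.e. VI.

VI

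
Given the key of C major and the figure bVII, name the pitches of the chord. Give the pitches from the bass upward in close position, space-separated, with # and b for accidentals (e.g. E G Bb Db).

Bb D F

Scale degree 7 in C major is B; lowering it a half step gives Bb. bVII is a major triad on the lowered seventh degree (the subtonic), borrowed from the parallel minor.
So the chord is Bb-D-F.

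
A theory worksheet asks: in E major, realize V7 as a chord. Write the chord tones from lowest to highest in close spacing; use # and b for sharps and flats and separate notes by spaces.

B D# F# A

The numeral's case and figure indicate a dominant seventh chord. In E major its root, scale degree 5, is B.
That chord is spelled B-D#-F#-A.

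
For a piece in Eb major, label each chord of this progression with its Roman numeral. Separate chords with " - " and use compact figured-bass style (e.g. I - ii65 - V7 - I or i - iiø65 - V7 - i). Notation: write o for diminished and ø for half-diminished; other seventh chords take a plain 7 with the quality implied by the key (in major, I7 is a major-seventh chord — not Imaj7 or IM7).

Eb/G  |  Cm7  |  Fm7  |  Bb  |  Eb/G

Eb/G: root Eb is the tonic; major triad there is I6.
Cm7: root C is the submediant; minor seventh chord there is vi7.
Fm7 has root F, degree 2 in Eb major, so ii7.
Bb has root Bb, degree 5 in Eb major, so V.
Eb/G: major triad on Eb = scale degree 1 → I6.

I6 - vi7 - ii7 - V - I6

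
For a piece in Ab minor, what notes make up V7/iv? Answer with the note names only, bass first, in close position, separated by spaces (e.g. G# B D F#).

V7/iv is a secondary dominant — the dominant seventh of iv. iv in Ab minor is Db, so the applied chord's root is Ab, a perfect fifth above.
Building a dominant seventh chord on Ab gives Ab-C-Eb-Gb.

Ab C Eb Gb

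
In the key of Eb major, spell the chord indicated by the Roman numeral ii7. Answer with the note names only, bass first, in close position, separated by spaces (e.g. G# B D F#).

F Ab C Eb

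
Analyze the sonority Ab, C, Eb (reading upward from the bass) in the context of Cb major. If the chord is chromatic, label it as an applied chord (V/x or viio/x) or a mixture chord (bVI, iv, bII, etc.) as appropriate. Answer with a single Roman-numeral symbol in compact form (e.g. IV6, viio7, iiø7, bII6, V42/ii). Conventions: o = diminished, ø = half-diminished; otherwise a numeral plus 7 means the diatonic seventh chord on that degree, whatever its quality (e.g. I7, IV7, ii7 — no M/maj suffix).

The pitches Ab-C-Eb form a major triad rooted on Ab.
Ab is not a diatonic chord root with this quality in Cb major, but it lies a perfect fifth above Db (ii), so the chord functions as an applied dominant of ii.

V/ii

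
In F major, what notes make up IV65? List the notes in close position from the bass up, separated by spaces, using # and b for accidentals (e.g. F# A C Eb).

D F A Bb

In F major, scale degree 4 is Bb, and the diatonic chord built there is a major seventh chord.
That chord is spelled Bb-D-F-A.
The figured bass 65 indicates first inversion, placing the third (D) in the bass: D-F-A-Bb.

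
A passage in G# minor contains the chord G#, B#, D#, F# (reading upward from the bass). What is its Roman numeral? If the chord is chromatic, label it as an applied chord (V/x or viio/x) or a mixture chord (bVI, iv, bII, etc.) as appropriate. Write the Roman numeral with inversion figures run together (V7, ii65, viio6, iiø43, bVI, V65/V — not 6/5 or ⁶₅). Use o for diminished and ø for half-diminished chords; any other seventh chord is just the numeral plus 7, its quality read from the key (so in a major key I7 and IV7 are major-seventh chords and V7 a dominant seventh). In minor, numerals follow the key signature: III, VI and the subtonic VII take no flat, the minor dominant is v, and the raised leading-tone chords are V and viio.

V7/iv

The pitches G#-B#-D#-F# form a dominant seventh chord rooted on G#.
G# is not a diatonic chord root with this quality in G# minor, but it lies a perfect fifth above C# (iv), so the chord functions as an applied dominant of iv.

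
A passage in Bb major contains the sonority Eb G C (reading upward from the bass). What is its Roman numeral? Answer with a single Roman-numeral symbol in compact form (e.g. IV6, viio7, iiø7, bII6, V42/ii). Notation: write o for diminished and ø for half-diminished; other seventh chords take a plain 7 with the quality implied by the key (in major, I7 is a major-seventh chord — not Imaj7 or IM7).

Stacked in thirds the chord is C-Eb-G: a minor triad on C.
In Bb major, C is the supertonic; the diatonic minor triad there is ii.
With Eb in the bass the chord is in first inversion, so the figured bass is 6.

ii6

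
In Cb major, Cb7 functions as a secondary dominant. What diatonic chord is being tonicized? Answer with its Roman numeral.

The chord is a dominant seventh chord on Cb.
A dominant resolves down a perfect fifth: Cb → Fb. In Cb major, Fb is scale degree 4, i.e. IV.

IV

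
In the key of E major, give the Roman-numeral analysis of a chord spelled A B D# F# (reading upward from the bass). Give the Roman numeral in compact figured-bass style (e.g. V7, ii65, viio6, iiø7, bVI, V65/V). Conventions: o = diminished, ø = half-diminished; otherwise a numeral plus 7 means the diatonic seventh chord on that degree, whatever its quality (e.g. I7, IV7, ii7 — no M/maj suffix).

V42

Stacked in thirds the chord is B-D#-F#-A: a dominant seventh chord on B.
In E major, B is the dominant; the diatonic dominant seventh chord there is V7.
With A in the bass the chord is in third inversion, so the figured bass is 42.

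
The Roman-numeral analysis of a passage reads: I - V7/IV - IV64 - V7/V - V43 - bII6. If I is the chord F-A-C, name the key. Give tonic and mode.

The chord F is a major triad rooted on F; its label is I.
If F is scale degree 1 and the mode makes that degree carry a major triad, the tonic is F and the mode is major.

F major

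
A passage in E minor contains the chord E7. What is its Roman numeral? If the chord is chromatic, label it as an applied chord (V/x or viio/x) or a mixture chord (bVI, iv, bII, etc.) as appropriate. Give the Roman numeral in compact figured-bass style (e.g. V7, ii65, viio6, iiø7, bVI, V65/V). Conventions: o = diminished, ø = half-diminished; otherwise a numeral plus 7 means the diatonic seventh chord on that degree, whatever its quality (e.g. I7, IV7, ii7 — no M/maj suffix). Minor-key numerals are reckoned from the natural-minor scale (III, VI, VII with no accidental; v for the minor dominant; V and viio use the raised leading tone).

V7/iv

The pitches E-G#-B-D form a dominant seventh chord rooted on E.
E is not a diatonic chord root with this quality in E minor, but it lies a perfect fifth above A (iv), so the chord functions as an applied dominant of iv.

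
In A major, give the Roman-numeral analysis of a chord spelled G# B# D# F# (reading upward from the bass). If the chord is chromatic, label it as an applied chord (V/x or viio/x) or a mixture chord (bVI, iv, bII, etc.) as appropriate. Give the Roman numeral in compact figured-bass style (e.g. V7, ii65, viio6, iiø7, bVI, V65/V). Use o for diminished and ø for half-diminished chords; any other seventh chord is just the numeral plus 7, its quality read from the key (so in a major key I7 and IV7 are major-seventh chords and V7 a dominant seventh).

V7/iii

Stacked in thirds the chord is G#-B#-D#-F#: a dominant seventh chord on G#.
G# is not a diatonic chord root with this quality in A major, but it lies a perfect fifth above C# (iii), so the chord functions as an applied dominant of iii.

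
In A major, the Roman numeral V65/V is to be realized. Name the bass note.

D#

The applied chord V65/V is rooted on B: B-D#-F#-A.
The figure 65 means first inversion — the third is in the bass.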